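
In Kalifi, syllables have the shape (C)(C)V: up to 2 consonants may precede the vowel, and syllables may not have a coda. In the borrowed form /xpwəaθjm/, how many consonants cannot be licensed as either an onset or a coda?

4

Under (C)(C)V, the unsyllabifiable consonants are /x/, /θ/, /j/, /m/ (no codas are permitted; onsets may contain at most 2 consonants).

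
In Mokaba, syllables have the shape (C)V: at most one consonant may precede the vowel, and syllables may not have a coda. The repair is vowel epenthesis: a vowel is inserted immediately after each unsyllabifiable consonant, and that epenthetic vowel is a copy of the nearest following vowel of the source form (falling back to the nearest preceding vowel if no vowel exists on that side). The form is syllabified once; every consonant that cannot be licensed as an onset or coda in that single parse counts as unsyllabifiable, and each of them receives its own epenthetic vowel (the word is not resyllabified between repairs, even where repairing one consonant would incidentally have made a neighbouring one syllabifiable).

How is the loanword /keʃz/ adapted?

keʃeze

Under (C)V, the unsyllabifiable consonants are /ʃ/, /z/ (no codas are permitted; onsets are limited to one consonant).
Inserting the epenthetic vowel yields /ʃ/ → /ʃe/, /z/ → /ze/.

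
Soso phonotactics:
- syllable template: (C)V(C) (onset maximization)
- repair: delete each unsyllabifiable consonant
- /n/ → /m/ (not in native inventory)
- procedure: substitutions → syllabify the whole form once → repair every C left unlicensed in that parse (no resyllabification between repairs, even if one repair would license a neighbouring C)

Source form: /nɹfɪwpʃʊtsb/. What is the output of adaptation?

fɪwʃʊt

Substitution: /n/ → /m/, giving /mɹfɪwpʃʊtsb/.
Under (C)V(C), the unsyllabifiable consonants are /m/, /ɹ/, /p/, /s/, /b/ (at most one coda consonant is licensed; onsets are limited to one consonant).
Deletion applies to /m/, /ɹ/, /p/, /s/, /b/.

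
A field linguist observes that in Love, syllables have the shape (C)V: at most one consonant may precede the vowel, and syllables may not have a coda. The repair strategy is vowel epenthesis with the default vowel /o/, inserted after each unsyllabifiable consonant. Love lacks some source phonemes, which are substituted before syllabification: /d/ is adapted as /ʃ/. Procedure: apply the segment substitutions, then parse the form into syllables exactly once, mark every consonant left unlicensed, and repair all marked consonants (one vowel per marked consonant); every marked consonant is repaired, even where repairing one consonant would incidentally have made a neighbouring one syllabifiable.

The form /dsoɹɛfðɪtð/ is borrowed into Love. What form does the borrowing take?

ʃosoɹɛfoðɪtoðo

Substitution: /d/ → /ʃ/, giving /ʃsoɹɛfðɪtð/.
The consonants /ʃ/, /f/, /t/, /ð/ cannot be parsed into a legal (C)V syllable (no codas are permitted; onsets are limited to one consonant).
Each unlicensed consonant becomes the onset of a new syllable: /ʃ/ → /ʃo/, /f/ → /fo/, /t/ → /to/, /ð/ → /ðo/.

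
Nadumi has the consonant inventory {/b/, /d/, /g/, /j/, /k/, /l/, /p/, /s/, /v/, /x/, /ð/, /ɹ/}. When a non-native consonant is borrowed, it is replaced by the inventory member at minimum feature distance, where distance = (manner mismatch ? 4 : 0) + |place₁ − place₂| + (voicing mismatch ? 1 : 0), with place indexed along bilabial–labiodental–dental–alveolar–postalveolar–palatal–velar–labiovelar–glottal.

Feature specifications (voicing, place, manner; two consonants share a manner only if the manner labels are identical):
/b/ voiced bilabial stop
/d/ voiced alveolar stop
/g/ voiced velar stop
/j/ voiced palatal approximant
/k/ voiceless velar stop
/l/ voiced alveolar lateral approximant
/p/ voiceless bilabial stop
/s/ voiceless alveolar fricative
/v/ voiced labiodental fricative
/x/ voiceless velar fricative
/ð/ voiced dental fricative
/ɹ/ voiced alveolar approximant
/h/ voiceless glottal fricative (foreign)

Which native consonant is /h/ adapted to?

/x/ is closest: same manner (fricative), place distance 2 (glottal→velar), same voicing; total 2. Next closest is /s/ at distance 5.

x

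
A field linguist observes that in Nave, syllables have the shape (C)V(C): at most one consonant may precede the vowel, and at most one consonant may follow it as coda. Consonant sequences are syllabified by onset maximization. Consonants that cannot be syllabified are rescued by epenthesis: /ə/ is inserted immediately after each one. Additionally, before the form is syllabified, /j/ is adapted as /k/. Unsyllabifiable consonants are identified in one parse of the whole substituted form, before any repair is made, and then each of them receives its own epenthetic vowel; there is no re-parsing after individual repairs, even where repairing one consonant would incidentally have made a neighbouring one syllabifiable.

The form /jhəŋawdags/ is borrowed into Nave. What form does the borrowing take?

kəhəŋawdagsə

Substitution: /j/ → /k/, giving /khəŋawdags/.
Syllabifying with onset maximization leaves /k/, /s/ stranded (at most one coda consonant is licensed; onsets are limited to one consonant).
Epenthesis after each stranded consonant: /k/ → /kə/, /s/ → /sə/.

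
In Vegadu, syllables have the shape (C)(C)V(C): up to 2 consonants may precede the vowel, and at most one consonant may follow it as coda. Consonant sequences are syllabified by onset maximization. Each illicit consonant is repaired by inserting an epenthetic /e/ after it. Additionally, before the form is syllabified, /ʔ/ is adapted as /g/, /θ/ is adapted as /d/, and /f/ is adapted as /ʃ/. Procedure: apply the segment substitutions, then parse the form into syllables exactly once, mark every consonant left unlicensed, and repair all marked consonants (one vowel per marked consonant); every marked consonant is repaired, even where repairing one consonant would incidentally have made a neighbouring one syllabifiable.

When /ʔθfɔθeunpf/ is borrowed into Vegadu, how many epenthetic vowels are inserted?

3

After substitution the input is /gdʃɔdeunpʃ/.
The unsyllabifiable consonants are /g/, /p/, /ʃ/; each receives one epenthetic vowel.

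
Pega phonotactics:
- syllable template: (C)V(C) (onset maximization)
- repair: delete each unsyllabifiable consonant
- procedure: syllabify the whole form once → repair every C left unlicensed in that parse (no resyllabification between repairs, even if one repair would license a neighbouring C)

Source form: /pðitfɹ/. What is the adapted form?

Syllabifying with onset maximization leaves /p/, /f/, /ɹ/ stranded (at most one coda consonant is licensed; onsets are limited to one consonant).
Each unlicensed consonant is deleted: /p/, /f/, /ɹ/.

ðit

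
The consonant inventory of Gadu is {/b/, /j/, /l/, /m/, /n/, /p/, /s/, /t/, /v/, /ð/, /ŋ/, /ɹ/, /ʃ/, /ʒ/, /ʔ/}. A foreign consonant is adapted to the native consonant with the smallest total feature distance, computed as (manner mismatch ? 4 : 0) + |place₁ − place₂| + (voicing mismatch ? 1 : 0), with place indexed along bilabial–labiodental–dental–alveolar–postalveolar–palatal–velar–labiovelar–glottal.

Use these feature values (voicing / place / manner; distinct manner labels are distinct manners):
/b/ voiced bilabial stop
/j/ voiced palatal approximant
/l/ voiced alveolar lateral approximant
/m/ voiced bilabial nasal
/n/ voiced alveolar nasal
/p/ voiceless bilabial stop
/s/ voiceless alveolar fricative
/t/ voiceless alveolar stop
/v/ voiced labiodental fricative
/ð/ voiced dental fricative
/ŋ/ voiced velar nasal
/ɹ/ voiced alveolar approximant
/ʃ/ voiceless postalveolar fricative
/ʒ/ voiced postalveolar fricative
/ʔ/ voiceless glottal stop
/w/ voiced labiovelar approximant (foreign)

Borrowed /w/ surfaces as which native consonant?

/j/ is closest: same manner (approximant), place distance 2 (labiovelar→palatal), same voicing; total 2. Next closest is /ɹ/ at distance 4.

j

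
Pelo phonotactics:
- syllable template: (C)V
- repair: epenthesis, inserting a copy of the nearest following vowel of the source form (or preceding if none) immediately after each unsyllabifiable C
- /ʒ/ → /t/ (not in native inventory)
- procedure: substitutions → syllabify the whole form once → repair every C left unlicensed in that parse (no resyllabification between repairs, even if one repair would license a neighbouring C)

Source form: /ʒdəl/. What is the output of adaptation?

Substitution: /ʒ/ → /t/, giving /tdəl/.
The consonants /t/, /l/ cannot be parsed into a legal (C)V syllable (no codas are permitted; onsets are limited to one consonant).
Each unlicensed consonant becomes the onset of a new syllable: /t/ → /tə/, /l/ → /lə/.

tədələ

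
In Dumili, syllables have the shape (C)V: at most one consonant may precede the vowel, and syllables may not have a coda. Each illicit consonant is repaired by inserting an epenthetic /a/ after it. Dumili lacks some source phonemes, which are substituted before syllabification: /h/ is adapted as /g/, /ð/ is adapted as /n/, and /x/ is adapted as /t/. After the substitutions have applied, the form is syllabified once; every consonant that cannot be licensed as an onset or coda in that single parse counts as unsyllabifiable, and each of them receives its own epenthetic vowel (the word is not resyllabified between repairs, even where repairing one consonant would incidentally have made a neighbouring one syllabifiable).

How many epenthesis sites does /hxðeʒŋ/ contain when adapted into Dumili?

After substitution the input is /gtneʒŋ/.
The unsyllabifiable consonants are /g/, /t/, /ʒ/, /ŋ/; each receives one epenthetic vowel.

4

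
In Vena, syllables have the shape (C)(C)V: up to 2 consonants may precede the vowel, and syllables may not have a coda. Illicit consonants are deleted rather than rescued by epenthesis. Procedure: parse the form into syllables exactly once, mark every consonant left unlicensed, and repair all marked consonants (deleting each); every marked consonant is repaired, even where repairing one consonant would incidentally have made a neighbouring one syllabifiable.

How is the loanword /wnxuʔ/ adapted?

nxu

Syllabifying with onset maximization leaves /w/, /ʔ/ stranded (no codas are permitted; onsets may contain at most 2 consonants).
Deleting the stranded consonants removes /w/, /ʔ/.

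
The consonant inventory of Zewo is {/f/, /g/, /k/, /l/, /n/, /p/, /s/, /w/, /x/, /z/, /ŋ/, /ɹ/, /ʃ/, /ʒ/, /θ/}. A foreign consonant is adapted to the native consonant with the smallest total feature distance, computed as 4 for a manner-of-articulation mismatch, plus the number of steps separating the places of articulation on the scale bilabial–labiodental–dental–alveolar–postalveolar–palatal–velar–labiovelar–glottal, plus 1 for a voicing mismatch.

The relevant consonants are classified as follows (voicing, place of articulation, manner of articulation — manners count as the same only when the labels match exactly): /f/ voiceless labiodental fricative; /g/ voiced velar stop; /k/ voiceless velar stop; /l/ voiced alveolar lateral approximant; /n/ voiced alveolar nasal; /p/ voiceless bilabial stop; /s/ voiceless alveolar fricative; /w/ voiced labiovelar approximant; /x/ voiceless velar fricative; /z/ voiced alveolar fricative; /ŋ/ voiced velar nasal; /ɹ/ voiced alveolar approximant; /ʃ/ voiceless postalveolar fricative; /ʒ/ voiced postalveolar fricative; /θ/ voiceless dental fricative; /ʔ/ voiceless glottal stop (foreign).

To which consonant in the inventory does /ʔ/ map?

k

/k/ is closest: same manner (stop), place distance 2 (glottal→velar), same voicing; total 2. Next closest is /g/ at distance 3.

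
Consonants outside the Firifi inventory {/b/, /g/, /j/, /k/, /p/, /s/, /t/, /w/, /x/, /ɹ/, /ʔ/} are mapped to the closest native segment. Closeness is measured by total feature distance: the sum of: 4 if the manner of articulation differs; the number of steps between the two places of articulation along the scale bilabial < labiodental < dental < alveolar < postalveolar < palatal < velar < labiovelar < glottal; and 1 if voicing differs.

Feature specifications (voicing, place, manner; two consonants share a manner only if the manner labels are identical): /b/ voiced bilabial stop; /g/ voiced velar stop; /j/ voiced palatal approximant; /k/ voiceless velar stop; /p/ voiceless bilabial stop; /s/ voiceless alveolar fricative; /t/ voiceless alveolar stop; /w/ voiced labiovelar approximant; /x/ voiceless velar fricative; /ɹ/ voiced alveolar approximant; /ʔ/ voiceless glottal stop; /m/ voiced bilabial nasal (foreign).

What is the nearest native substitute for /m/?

b

/b/ is closest: manner differs (nasal→stop, +4), place distance 0 (bilabial→bilabial), same voicing; total 4. Next closest is /p/ at distance 5.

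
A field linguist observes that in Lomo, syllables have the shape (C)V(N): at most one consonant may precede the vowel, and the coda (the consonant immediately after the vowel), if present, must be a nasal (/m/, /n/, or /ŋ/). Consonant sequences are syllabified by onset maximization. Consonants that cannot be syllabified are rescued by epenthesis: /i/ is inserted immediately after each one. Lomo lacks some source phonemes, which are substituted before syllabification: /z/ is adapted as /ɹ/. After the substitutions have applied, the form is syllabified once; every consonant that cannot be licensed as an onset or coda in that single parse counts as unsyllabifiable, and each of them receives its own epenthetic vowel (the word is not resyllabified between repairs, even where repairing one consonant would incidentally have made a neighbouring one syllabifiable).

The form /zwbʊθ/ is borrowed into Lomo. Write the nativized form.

ɹiwibʊθi

Substitution: /z/ → /ɹ/, giving /ɹwbʊθ/.
Syllabifying with onset maximization leaves /ɹ/, /w/, /θ/ stranded (only a nasal (/m/, /n/, or /ŋ/) is licensed in coda position; onsets are limited to one consonant).
Epenthesis after each stranded consonant: /ɹ/ → /ɹi/, /w/ → /wi/, /θ/ → /θi/.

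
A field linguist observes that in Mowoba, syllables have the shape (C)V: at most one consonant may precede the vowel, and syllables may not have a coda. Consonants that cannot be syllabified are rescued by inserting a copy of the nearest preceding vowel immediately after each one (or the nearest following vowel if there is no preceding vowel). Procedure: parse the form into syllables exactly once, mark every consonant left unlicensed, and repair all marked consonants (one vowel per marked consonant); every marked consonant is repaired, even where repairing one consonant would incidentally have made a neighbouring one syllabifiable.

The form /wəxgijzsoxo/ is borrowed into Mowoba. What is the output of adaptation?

The consonants /x/, /j/, /z/ cannot be parsed into a legal (C)V syllable (no codas are permitted; onsets are limited to one consonant).
Epenthesis after each stranded consonant: /x/ → /xə/, /j/ → /ji/, /z/ → /zi/.

wəxəgijizisoxo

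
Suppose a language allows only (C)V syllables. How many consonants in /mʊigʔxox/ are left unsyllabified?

Syllabifying with onset maximization leaves /g/, /ʔ/, /x/ stranded (no codas are permitted; onsets are limited to one consonant).

3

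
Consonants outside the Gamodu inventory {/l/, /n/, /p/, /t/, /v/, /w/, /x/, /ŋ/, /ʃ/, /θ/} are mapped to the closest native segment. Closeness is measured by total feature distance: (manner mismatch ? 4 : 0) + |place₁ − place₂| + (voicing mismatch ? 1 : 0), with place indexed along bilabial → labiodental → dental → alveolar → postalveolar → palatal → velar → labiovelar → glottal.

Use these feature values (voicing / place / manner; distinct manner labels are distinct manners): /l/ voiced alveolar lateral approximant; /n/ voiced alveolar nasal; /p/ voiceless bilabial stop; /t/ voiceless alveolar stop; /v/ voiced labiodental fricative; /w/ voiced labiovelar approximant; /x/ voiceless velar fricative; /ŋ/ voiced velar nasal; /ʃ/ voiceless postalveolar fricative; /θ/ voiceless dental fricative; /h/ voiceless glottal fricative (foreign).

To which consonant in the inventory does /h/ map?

x

/x/ is closest: same manner (fricative), place distance 2 (glottal→velar), same voicing; total 2. Next closest is /ʃ/ at distance 4.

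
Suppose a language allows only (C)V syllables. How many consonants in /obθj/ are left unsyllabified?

Under (C)V, the unsyllabifiable consonants are /b/, /θ/, /j/ (no codas are permitted; onsets are limited to one consonant).

3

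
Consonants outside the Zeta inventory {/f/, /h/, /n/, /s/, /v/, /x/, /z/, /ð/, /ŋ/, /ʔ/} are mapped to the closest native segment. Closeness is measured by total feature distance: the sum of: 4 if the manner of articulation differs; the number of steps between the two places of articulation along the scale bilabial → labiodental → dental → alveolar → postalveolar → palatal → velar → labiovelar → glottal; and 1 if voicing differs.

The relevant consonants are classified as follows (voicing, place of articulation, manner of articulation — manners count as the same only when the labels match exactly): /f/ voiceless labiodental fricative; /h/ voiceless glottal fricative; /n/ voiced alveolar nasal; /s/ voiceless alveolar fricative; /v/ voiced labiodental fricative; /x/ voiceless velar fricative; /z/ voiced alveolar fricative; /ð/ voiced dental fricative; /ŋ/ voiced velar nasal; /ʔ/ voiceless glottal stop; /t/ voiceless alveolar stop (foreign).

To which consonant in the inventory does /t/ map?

/s/ is closest: manner differs (stop→fricative, +4), place distance 0 (alveolar→alveolar), same voicing; total 4. Next closest is /n/ at distance 5.

s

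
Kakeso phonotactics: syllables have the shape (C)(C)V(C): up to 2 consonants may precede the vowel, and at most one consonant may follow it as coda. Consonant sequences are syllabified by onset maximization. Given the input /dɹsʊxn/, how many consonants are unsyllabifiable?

The consonants /d/, /n/ cannot be parsed into a legal (C)(C)V(C) syllable (at most one coda consonant is licensed; onsets may contain at most 2 consonants).

2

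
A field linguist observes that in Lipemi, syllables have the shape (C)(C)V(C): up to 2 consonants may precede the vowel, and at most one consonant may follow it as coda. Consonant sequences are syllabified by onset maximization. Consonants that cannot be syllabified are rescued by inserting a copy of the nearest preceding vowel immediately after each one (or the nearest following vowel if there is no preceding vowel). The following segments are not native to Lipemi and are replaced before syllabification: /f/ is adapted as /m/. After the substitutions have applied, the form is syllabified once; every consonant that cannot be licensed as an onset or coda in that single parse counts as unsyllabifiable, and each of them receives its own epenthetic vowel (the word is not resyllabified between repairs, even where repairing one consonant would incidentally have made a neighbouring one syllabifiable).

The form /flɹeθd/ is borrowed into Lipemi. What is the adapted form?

Substitution: /f/ → /m/, giving /mlɹeθd/.
The consonants /m/, /d/ cannot be parsed into a legal (C)(C)V(C) syllable (at most one coda consonant is licensed; onsets may contain at most 2 consonants).
Inserting the epenthetic vowel yields /m/ → /me/, /d/ → /de/.

melɹeθde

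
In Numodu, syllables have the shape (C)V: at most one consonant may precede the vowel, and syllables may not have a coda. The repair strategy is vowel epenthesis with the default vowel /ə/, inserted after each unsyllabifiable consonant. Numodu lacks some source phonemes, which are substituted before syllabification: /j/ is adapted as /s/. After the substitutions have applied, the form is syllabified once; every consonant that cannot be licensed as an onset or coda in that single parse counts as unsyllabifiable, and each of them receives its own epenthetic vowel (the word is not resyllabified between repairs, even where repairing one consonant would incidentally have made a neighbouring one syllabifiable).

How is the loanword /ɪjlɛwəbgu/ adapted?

ɪsəlɛwəbəgu

Substitution: /j/ → /s/, giving /ɪslɛwəbgu/.
Syllabifying with onset maximization leaves /s/, /b/ stranded (no codas are permitted; onsets are limited to one consonant).
Inserting the epenthetic vowel yields /s/ → /sə/, /b/ → /bə/.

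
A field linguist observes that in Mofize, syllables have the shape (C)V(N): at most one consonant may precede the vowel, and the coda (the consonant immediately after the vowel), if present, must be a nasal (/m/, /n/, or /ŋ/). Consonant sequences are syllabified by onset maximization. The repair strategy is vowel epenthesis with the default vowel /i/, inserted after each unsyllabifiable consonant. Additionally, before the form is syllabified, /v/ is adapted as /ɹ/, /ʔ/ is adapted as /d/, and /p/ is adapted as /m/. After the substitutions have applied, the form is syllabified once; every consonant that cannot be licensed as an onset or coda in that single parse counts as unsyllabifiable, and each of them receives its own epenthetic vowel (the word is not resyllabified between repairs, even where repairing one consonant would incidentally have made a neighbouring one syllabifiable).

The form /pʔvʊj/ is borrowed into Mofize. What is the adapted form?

midiɹʊji

Substitution: /p/ → /m/, /ʔ/ → /d/, /v/ → /ɹ/, giving /mdɹʊj/.
The consonants /m/, /d/, /j/ cannot be parsed into a legal (C)V(N) syllable (only a nasal (/m/, /n/, or /ŋ/) is licensed in coda position; onsets are limited to one consonant).
Each unlicensed consonant becomes the onset of a new syllable: /m/ → /mi/, /d/ → /di/, /j/ → /ji/.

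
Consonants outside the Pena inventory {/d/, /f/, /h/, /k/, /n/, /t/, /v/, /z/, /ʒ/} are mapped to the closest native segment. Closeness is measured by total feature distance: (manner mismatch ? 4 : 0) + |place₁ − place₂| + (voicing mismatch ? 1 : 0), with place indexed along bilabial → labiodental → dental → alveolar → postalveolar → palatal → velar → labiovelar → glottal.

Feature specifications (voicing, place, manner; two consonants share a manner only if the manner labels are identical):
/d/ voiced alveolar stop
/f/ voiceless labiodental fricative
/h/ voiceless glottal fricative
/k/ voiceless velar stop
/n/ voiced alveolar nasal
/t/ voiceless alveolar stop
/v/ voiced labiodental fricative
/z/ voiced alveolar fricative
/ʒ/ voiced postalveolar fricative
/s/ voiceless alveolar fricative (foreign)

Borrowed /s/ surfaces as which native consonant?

/z/ is closest: same manner (fricative), place distance 0 (alveolar→alveolar), voicing differs (+1); total 1. Next closest is /f/ at distance 2.

z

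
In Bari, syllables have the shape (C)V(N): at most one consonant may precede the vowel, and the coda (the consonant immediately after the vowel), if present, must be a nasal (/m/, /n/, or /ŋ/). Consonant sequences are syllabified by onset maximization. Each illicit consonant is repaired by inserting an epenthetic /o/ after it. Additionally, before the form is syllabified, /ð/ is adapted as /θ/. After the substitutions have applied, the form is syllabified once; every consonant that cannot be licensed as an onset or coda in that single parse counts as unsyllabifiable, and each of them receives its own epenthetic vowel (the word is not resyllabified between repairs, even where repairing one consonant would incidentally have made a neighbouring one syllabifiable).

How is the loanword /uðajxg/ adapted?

Substitution: /ð/ → /θ/, giving /uθajxg/.
Under (C)V(N), the unsyllabifiable consonants are /j/, /x/, /g/ (only a nasal (/m/, /n/, or /ŋ/) is licensed in coda position; onsets are limited to one consonant).
Epenthesis after each stranded consonant: /j/ → /jo/, /x/ → /xo/, /g/ → /go/.

uθajoxogo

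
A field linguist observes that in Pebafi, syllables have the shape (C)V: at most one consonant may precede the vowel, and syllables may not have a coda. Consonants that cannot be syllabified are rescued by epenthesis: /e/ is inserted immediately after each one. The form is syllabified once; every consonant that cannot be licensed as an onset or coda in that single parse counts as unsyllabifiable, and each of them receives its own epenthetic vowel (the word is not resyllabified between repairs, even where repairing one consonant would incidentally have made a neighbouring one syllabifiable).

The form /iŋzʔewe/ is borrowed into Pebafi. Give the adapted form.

The consonants /ŋ/, /z/ cannot be parsed into a legal (C)V syllable (no codas are permitted; onsets are limited to one consonant).
Each unlicensed consonant becomes the onset of a new syllable: /ŋ/ → /ŋe/, /z/ → /ze/.

iŋezeʔewe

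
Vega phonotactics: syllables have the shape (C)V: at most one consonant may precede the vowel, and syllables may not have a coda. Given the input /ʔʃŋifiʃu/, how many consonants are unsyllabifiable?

2

Syllabifying with onset maximization leaves /ʔ/, /ʃ/ stranded (no codas are permitted; onsets are limited to one consonant).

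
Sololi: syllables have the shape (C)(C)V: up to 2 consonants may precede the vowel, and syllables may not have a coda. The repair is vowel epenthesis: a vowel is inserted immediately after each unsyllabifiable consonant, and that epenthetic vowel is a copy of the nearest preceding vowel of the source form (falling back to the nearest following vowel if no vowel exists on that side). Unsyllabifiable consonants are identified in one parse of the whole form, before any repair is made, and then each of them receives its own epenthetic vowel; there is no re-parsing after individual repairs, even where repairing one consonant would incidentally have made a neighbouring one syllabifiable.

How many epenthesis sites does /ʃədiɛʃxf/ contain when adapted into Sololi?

3

The unsyllabifiable consonants are /ʃ/, /x/, /f/; each receives one epenthetic vowel.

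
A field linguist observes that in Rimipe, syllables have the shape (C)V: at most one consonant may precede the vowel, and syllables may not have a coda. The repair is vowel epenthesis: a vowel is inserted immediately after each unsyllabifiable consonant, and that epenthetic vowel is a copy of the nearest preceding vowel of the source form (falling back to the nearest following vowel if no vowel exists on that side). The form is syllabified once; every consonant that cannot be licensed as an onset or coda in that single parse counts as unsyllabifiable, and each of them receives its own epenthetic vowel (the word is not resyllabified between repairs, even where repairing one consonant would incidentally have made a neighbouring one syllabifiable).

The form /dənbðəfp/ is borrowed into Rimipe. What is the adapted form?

The consonants /n/, /b/, /f/, /p/ cannot be parsed into a legal (C)V syllable (no codas are permitted; onsets are limited to one consonant).
Each unlicensed consonant becomes the onset of a new syllable: /n/ → /nə/, /b/ → /bə/, /f/ → /fə/, /p/ → /pə/.

dənəbəðəfəpə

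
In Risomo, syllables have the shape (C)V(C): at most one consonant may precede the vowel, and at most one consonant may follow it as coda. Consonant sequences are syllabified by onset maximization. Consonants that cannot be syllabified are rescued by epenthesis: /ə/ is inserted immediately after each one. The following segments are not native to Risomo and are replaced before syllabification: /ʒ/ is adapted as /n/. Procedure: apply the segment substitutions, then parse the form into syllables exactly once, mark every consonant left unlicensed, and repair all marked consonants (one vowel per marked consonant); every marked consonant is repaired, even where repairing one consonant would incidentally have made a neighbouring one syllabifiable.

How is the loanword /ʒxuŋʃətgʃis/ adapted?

Substitution: /ʒ/ → /n/, giving /nxuŋʃətgʃis/.
Under (C)V(C), the unsyllabifiable consonants are /n/, /g/ (at most one coda consonant is licensed; onsets are limited to one consonant).
Inserting the epenthetic vowel yields /n/ → /nə/, /g/ → /gə/.

nəxuŋʃətgəʃis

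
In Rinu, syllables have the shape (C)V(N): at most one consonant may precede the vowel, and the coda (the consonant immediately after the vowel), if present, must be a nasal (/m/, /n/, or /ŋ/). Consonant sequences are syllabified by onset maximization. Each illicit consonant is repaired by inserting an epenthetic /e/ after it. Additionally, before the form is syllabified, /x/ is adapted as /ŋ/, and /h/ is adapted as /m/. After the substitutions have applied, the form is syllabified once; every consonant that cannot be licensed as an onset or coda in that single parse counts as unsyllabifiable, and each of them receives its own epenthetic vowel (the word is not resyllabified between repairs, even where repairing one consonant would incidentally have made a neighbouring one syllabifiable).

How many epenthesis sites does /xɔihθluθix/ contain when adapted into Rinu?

After substitution the input is /ŋɔimθluθiŋ/.
The unsyllabifiable consonants are /θ/; each receives one epenthetic vowel.

1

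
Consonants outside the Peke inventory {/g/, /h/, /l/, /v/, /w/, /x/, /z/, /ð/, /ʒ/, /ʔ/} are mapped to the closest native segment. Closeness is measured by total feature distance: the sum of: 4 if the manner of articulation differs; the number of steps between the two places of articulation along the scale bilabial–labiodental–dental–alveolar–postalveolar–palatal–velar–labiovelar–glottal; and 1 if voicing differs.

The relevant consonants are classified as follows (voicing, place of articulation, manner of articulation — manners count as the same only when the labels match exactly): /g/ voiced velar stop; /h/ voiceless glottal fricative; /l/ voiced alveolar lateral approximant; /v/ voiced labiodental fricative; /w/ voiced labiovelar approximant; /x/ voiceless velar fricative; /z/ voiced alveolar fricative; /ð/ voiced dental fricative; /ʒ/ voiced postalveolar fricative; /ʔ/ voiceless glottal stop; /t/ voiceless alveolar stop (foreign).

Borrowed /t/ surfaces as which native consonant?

g

/g/ is closest: same manner (stop), place distance 3 (alveolar→velar), voicing differs (+1); total 4. Next closest is /l/ at distance 5.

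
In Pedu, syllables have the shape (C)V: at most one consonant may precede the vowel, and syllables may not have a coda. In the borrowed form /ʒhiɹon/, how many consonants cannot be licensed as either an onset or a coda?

Under (C)V, the unsyllabifiable consonants are /ʒ/, /n/ (no codas are permitted; onsets are limited to one consonant).

2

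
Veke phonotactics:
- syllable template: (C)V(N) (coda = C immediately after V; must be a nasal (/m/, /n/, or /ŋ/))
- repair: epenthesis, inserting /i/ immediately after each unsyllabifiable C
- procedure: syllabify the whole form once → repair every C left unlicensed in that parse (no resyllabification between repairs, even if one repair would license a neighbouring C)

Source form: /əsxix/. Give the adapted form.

əsixixi

Syllabifying with onset maximization leaves /s/, /x/ stranded (only a nasal (/m/, /n/, or /ŋ/) is licensed in coda position; onsets are limited to one consonant).
Epenthesis after each stranded consonant: /s/ → /si/, /x/ → /xi/.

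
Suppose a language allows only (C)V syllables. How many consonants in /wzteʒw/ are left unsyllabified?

The consonants /w/, /z/, /ʒ/, /w/ cannot be parsed into a legal (C)V syllable (no codas are permitted; onsets are limited to one consonant).

4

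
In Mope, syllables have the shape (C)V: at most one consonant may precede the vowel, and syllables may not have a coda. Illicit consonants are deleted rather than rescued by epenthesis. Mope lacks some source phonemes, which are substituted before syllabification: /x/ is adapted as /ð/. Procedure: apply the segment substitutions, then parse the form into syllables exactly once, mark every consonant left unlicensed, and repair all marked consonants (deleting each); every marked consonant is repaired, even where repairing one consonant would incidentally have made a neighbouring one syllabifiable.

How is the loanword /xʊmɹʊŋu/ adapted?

Substitution: /x/ → /ð/, giving /ðʊmɹʊŋu/.
Syllabifying with onset maximization leaves /m/ stranded (no codas are permitted; onsets are limited to one consonant).
Deleting the stranded consonants removes /m/.

ðʊɹʊŋu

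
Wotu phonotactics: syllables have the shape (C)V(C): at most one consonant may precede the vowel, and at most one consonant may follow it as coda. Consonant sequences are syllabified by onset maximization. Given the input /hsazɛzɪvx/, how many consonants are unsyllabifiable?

Under (C)V(C), the unsyllabifiable consonants are /h/, /x/ (at most one coda consonant is licensed; onsets are limited to one consonant).

2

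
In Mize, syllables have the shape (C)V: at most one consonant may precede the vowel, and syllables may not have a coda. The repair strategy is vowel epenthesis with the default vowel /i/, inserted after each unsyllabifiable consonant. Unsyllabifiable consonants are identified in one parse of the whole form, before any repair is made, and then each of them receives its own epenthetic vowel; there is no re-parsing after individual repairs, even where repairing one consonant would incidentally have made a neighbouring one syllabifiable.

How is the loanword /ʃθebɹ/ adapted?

ʃiθebiɹi

The consonants /ʃ/, /b/, /ɹ/ cannot be parsed into a legal (C)V syllable (no codas are permitted; onsets are limited to one consonant).
Each unlicensed consonant becomes the onset of a new syllable: /ʃ/ → /ʃi/, /b/ → /bi/, /ɹ/ → /ɹi/.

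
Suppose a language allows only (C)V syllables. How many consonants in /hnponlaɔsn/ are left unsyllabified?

Syllabifying with onset maximization leaves /h/, /n/, /n/, /s/, /n/ stranded (no codas are permitted; onsets are limited to one consonant).

5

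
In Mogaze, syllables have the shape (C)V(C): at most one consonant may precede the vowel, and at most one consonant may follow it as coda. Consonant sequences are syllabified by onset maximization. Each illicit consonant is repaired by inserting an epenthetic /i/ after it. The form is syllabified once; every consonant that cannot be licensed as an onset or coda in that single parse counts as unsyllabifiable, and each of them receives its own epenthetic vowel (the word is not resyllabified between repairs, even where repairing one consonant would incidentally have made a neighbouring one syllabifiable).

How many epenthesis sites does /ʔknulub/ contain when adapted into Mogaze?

The unsyllabifiable consonants are /ʔ/, /k/; each receives one epenthetic vowel.

2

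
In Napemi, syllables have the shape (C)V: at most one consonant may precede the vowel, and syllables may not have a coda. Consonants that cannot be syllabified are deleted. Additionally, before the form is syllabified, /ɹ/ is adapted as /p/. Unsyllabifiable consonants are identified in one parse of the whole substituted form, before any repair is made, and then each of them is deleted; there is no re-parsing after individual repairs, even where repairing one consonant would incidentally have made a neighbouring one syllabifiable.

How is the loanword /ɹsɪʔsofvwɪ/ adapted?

sɪsowɪ

Substitution: /ɹ/ → /p/, giving /psɪʔsofvwɪ/.
Syllabifying with onset maximization leaves /p/, /ʔ/, /f/, /v/ stranded (no codas are permitted; onsets are limited to one consonant).
Deletion applies to /p/, /ʔ/, /f/, /v/.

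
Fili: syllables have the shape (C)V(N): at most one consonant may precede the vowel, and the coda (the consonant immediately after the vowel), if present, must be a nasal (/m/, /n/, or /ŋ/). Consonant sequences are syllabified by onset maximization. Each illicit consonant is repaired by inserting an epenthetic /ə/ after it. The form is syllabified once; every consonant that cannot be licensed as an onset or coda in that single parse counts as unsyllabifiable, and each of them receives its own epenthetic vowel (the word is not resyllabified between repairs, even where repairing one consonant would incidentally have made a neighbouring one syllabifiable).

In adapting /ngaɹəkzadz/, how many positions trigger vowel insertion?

The unsyllabifiable consonants are /n/, /k/, /d/, /z/; each receives one epenthetic vowel.

4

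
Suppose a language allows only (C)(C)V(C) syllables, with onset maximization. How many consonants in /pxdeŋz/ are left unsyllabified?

Syllabifying with onset maximization leaves /p/, /z/ stranded (at most one coda consonant is licensed; onsets may contain at most 2 consonants).

2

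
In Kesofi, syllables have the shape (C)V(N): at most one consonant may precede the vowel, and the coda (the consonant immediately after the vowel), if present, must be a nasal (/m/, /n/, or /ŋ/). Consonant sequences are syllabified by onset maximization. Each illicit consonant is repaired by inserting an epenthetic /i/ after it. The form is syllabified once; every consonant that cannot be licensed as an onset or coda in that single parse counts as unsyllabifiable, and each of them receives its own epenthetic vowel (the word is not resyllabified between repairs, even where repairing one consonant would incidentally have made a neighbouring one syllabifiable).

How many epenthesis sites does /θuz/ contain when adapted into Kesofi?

The unsyllabifiable consonants are /z/; each receives one epenthetic vowel.

1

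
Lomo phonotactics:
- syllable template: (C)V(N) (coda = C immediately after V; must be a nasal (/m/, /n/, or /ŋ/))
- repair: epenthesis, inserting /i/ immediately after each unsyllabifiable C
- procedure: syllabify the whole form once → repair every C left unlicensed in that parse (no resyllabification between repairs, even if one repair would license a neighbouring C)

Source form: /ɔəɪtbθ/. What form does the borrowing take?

Under (C)V(N), the unsyllabifiable consonants are /t/, /b/, /θ/ (only a nasal (/m/, /n/, or /ŋ/) is licensed in coda position; onsets are limited to one consonant).
Inserting the epenthetic vowel yields /t/ → /ti/, /b/ → /bi/, /θ/ → /θi/.

ɔəɪtibiθi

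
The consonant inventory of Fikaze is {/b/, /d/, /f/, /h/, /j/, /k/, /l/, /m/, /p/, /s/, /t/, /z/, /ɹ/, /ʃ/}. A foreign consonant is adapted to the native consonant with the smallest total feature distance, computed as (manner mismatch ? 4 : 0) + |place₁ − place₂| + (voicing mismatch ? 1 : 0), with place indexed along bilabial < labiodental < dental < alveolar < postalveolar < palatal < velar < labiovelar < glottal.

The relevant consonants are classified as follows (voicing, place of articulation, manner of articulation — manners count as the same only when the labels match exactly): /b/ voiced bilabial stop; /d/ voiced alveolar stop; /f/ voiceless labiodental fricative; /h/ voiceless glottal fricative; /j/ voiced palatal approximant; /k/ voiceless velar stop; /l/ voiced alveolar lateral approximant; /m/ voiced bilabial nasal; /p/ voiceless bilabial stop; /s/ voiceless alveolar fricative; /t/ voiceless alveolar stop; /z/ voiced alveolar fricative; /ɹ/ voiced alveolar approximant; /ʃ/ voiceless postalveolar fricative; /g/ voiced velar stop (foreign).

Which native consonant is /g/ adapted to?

k

/k/ is closest: same manner (stop), place distance 0 (velar→velar), voicing differs (+1); total 1. Next closest is /d/ at distance 3.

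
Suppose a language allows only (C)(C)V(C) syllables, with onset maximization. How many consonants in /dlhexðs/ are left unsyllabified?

Under (C)(C)V(C), the unsyllabifiable consonants are /d/, /ð/, /s/ (at most one coda consonant is licensed; onsets may contain at most 2 consonants).

3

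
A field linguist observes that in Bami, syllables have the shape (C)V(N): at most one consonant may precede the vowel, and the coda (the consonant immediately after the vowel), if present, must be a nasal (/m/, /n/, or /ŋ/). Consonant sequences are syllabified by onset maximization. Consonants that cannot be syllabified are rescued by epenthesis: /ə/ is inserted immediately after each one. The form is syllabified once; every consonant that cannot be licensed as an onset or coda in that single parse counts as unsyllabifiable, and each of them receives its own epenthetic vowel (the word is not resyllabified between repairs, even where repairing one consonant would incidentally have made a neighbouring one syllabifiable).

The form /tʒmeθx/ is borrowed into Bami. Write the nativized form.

təʒəmeθəxə

Syllabifying with onset maximization leaves /t/, /ʒ/, /θ/, /x/ stranded (only a nasal (/m/, /n/, or /ŋ/) is licensed in coda position; onsets are limited to one consonant).
Epenthesis after each stranded consonant: /t/ → /tə/, /ʒ/ → /ʒə/, /θ/ → /θə/, /x/ → /xə/.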